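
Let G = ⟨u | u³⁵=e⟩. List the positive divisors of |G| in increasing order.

|G| = 35 = 5 · 7. By Lagrange's theorem the order of any subgroup divides 35; the divisors of 35 are 1, 5, 7, 35.

Answer: 1, 5, 7, 35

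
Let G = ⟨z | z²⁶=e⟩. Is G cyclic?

|G| = 26. The element z has order 26 (its powers give 26 distinct elements), so ⟨z⟩ = G and G is cyclic.

Answer: Yes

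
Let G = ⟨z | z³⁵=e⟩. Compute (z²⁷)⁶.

Compute successive powers of (z²⁷), reducing at each step:
  (z²⁷)²: (z²⁷) · z²⁷ = z¹⁹
  (z²⁷)³: (z¹⁹) · z²⁷ = z¹¹
  (z²⁷)⁴: (z¹¹) · z²⁷ = z³
  (z²⁷)⁵: (z³) · z²⁷ = z³⁰
  (z²⁷)⁶: (z³⁰) · z²⁷ = z²²

Answer: z²²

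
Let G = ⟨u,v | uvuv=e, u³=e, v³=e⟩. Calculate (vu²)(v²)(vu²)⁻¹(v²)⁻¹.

[(vu²), (v²)] = (vu²)·(v²)·(vu²)⁻¹·(v²)⁻¹.
  (vu²) · (v²) = v²u
  (v²u) · (uv²) = u
  u · v = uv

Answer: uv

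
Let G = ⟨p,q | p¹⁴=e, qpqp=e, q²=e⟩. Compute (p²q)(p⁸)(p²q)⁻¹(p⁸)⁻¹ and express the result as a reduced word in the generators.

[(p²q), (p⁸)] = (p²q)·(p⁸)·(p²q)⁻¹·(p⁸)⁻¹.
  (p²q) · (p⁸) = p⁸q
  (p⁸q) · (p²q) = p⁶
  (p⁶) · (p⁶) = p¹²

Answer: p¹²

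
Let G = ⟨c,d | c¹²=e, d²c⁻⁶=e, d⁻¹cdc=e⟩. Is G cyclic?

Every cyclic group is abelian. But c·d = cd while d·c = c⁵d⁻¹, so c·d ≠ d·c and G is not abelian. Hence G is not cyclic.

Answer: No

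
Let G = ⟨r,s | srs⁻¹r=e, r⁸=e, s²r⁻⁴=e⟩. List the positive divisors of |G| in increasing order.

|G| = 16 = 2⁴. By Lagrange's theorem the order of any subgroup divides 16; the divisors of 16 are 1, 2, 4, 8, 16.

Answer: 1, 2, 4, 8, 16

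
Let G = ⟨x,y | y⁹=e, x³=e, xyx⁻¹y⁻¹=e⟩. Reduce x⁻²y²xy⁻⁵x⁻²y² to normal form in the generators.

Multiply left to right, reducing at each step:
  x · y² = xy²
  (xy²) · x = x²y²
  (x²y²) · y⁻⁵ = x²y⁶
  (x²y⁶) · x⁻² = y⁶
  (y⁶) · y² = y⁸

Answer: y⁸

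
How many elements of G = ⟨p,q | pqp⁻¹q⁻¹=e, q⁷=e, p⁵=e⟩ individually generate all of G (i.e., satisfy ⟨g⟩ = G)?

G is cyclic of order 35. An element generates G iff its order is 35, and a cyclic group of order 35 has exactly φ(35) = 24 such elements.

Answer: 24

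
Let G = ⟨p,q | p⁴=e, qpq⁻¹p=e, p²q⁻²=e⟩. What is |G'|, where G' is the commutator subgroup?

G' = [G, G] is generated by all commutators. The generator-pair commutators are: [p, q] = p².
The subgroup they normally generate is {e, p²}, of order 2.
Check: |G/G'| = 8/2 = 4 is the order of the abelianisation.

Answer: 2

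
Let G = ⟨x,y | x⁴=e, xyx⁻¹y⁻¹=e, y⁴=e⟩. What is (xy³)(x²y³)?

Compute (xy³) · (x²y³) by multiplying left to right and reducing via the relations at each step:
  (xy³) · x² = x³y³
  (x³y³) · y³ = x³y²

Answer: x³y²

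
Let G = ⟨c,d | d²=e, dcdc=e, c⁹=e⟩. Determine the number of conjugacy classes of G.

The conjugacy classes (representative and size) are:
  [e] (size 1), [c⁸] (size 2), [c⁷] (size 2), [c⁶] (size 2), [c⁵] (size 2), [c⁴d] (size 9).
Class equation: 1 + 2 + 2 + 2 + 2 + 9 = 18 = |G|. So G has 6 conjugacy classes.

Answer: 6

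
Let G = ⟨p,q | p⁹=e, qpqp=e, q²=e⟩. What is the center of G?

An element z ∈ Z(G) iff z commutes with every generator.
For example e is central: e·p = p = p·e; e·q = q = q·e.
Whereas p ∉ Z(G) since p·q = pq ≠ p⁸q = q·p.
Checking each of the 18 elements this way gives Z(G) = {e}, of order 1.

Answer: {e}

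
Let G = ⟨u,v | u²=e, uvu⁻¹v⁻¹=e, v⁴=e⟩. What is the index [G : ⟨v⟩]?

First find ord(v) by computing successive powers:
  v¹ = v, v² = v², v³ = v³, v⁴ = e.
So |⟨v⟩| = ord(v) = 4. With |G| = 8, by Lagrange [G : ⟨v⟩] = 8/4 = 2.

Answer: 2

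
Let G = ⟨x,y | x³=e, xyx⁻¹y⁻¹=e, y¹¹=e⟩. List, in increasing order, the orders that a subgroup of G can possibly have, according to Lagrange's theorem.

|G| = 33 = 3 · 11. By Lagrange's theorem the order of any subgroup divides 33; the divisors of 33 are 1, 3, 11, 33.

Answer: 1, 3, 11, 33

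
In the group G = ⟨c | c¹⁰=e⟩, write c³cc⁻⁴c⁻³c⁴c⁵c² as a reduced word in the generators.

Multiply left to right, reducing at each step:
  (c³) · c = c⁴
  (c⁴) · c⁻⁴ = e
  e · c⁻³ = c⁷
  (c⁷) · c⁴ = c
  c · c⁵ = c⁶
  (c⁶) · c² = c⁸

Answer: c⁸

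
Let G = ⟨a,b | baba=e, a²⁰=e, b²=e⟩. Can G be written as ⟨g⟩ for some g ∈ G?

Every cyclic group is abelian. But a·b = ab while b·a = a¹⁹b, so a·b ≠ b·a and G is not abelian. Hence G is not cyclic.

Answer: No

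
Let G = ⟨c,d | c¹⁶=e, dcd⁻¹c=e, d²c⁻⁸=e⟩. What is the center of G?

An element z ∈ Z(G) iff z commutes with every generator.
For example c⁸ is central: (c⁸)·c = c⁹ = c·(c⁸); (c⁸)·d = d⁻¹ = d·(c⁸).
Whereas c ∉ Z(G) since c·d = cd ≠ c⁷d⁻¹ = d·c.
Checking each of the 32 elements this way gives Z(G) = {e, c⁸}, of order 2.

Answer: {e, c⁸}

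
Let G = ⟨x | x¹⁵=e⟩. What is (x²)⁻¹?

The order of (x²) is 15 (smallest k with (x²)ᵏ = e), so (x²)⁻¹ = (x²)¹⁴ = x¹³.
Check: (x²) · (x¹³) → (x²) · x¹³ = e, giving e as required.

Answer: x¹³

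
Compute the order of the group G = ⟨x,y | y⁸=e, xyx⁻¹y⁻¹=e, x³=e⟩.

Enumerate words in the generators, reducing via the relations: the distinct elements are
  {e, x, y, xy, x², y², y³, y⁴, y⁵, y⁶, y⁷, xy², xy³, xy⁴, xy⁵, xy⁶, xy⁷, x²y, x²y², x²y³, x²y⁴, x²y⁵, x²y⁶, x²y⁷}.
No further products give new elements, so |G| = 24.

Answer: 24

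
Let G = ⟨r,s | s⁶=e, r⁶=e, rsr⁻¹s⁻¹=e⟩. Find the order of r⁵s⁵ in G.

Compute successive powers until reaching e:
  (r⁵s⁵)¹ = r⁵s⁵, (r⁵s⁵)² = r⁴s⁴, (r⁵s⁵)³ = r³s³, (r⁵s⁵)⁴ = r²s², (r⁵s⁵)⁵ = rs, (r⁵s⁵)⁶ = e.
The smallest positive k with (r⁵s⁵)ᵏ = e is 6.

Answer: 6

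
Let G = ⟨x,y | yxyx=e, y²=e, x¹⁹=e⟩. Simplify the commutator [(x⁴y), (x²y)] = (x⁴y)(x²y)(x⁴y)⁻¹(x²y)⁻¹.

[(x⁴y), (x²y)] = (x⁴y)·(x²y)·(x⁴y)⁻¹·(x²y)⁻¹.
  (x⁴y) · (x²y) = x²
  (x²) · (x⁴y) = x⁶y
  (x⁶y) · (x²y) = x⁴

Answer: x⁴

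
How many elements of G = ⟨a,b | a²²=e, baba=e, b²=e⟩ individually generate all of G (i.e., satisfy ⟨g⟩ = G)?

⟨g⟩ = G would require ord(g) = |G| = 44, but the maximum element order in G is 22 < 44. So G is not cyclic and no single element generates it: the count is 0.

Answer: 0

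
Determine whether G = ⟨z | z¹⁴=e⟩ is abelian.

G has a single generator, so G is cyclic and hence abelian.

Answer: Yes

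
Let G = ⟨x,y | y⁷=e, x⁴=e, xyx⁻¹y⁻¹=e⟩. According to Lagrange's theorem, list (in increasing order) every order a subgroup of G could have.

|G| = 28 = 2² · 7. By Lagrange's theorem the order of any subgroup divides 28; the divisors of 28 are 1, 2, 4, 7, 14, 28.

Answer: 1, 2, 4, 7, 14, 28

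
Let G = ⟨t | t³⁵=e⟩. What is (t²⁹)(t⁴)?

Compute (t²⁹) · (t⁴) by multiplying left to right and reducing via the relations at each step:
  (t²⁹) · t⁴ = t³³

Answer: t³³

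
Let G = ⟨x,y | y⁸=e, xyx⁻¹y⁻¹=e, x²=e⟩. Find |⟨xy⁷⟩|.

|⟨xy⁷⟩| equals the order of xy⁷. Compute successive powers until reaching e:
  (xy⁷)¹ = xy⁷, (xy⁷)² = y⁶, (xy⁷)³ = xy⁵, (xy⁷)⁴ = y⁴, (xy⁷)⁵ = xy³, (xy⁷)⁶ = y², (xy⁷)⁷ = xy, (xy⁷)⁸ = e.
The smallest positive k with (xy⁷)ᵏ = e is 8, so |⟨xy⁷⟩| = 8.

Answer: 8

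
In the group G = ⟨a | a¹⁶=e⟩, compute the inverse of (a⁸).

The order of (a⁸) is 2 (smallest k with (a⁸)ᵏ = e), so (a⁸)⁻¹ = (a⁸)¹ = a⁸.
Check: (a⁸) · (a⁸) → (a⁸) · a⁸ = e, giving e as required.

Answer: a⁸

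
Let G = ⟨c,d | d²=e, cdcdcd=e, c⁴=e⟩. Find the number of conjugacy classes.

The conjugacy classes (representative and size) are:
  [e] (size 1), [c³] (size 6), [c²dc²d] (size 3), [cdc³] (size 6), [dc³] (size 8).
Class equation: 1 + 6 + 3 + 6 + 8 = 24 = |G|. So G has 5 conjugacy classes.

Answer: 5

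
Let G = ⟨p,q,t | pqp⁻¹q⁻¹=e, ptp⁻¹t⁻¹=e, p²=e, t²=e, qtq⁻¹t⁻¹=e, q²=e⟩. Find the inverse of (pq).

The order of (pq) is 2 (smallest k with (pq)ᵏ = e), so (pq)⁻¹ = (pq)¹ = pq.
Check: (pq) · (pq) → (pq) · p = q;   q · q = e, giving e as required.

Answer: pq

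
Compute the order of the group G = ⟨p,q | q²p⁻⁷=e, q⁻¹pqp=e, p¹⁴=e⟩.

Enumerate words in the generators, reducing via the relations: the distinct elements are
  {e, p, q, pq, p², p³, p⁴, p⁵, p⁶, p⁷, p⁸, p⁹, p²q, p³q, p¹², p¹³, p¹¹, p¹⁰, p⁴q, p⁵q, p⁶q, q⁻¹, pq⁻¹, p²q⁻¹, p³q⁻¹, p⁴q⁻¹, p⁵q⁻¹, p⁶q⁻¹}.
No further products give new elements, so |G| = 28.

Answer: 28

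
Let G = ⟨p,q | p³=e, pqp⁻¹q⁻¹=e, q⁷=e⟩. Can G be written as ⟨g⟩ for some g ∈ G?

|G| = 21. The element pq has order 21 (its powers give 21 distinct elements), so ⟨pq⟩ = G and G is cyclic.

Answer: Yes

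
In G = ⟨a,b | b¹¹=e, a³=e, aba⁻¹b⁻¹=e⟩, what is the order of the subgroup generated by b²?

|⟨b²⟩| equals the order of b². Compute successive powers until reaching e:
  (b²)¹ = b², (b²)² = b⁴, (b²)³ = b⁶, (b²)⁴ = b⁸, (b²)⁵ = b¹⁰, (b²)⁶ = b, (b²)⁷ = b³, (b²)⁸ = b⁵, (b²)⁹ = b⁷, (b²)¹⁰ = b⁹, (b²)¹¹ = e.
The smallest positive k with (b²)ᵏ = e is 11, so |⟨b²⟩| = 11.

Answer: 11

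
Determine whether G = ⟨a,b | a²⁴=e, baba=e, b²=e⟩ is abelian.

a·b = ab but b·a = a²³b, so a·b ≠ b·a and G is not abelian.

Answer: No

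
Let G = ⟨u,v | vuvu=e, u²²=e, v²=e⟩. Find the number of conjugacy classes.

The conjugacy classes (representative and size) are:
  [e] (size 1), [u] (size 2), [u²] (size 2), [u¹⁹] (size 2), [u⁴] (size 2), [u⁵] (size 2), [u⁶] (size 2), [u⁷] (size 2), [u⁸] (size 2), [u¹³] (size 2), [u¹⁰] (size 2), [u¹¹] (size 1), [u⁶v] (size 11), [uv] (size 11).
Class equation: 1 + 2 + 2 + 2 + 2 + 2 + 2 + 2 + 2 + 2 + 2 + 1 + 11 + 11 = 44 = |G|. So G has 14 conjugacy classes.

Answer: 14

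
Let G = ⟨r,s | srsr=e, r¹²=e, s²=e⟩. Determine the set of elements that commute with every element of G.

An element z ∈ Z(G) iff z commutes with every generator.
For example r⁶ is central: (r⁶)·r = r⁷ = r·(r⁶); (r⁶)·s = r⁶s = s·(r⁶).
Whereas r ∉ Z(G) since r·s = rs ≠ r¹¹s = s·r.
Checking each of the 24 elements this way gives Z(G) = {e, r⁶}, of order 2.

Answer: {e, r⁶}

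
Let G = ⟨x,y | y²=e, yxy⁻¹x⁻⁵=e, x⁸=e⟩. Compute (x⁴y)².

Compute successive powers of (x⁴y), reducing at each step:
  (x⁴y)²: (x⁴y) · x⁴ = y;   y · y = e

Answer: e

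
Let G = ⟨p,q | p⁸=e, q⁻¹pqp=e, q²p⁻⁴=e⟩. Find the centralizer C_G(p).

⟨p⟩ ⊆ C_G(p) since powers of p commute with p; so |C_G(p)| ≥ |⟨p⟩| = 8.
By orbit–stabilizer, |C_G(p)| = |G| / |conj. class of p| = 16 / 2 = 8.
The 8 elements commuting with p are {e, p, p², p³, p⁴, p⁵, p⁶, p⁷}.

Answer: {e, p, p², p³, p⁴, p⁵, p⁶, p⁷}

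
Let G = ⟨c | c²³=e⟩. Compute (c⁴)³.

Compute successive powers of (c⁴), reducing at each step:
  (c⁴)²: (c⁴) · c⁴ = c⁸
  (c⁴)³: (c⁸) · c⁴ = c¹²

Answer: c¹²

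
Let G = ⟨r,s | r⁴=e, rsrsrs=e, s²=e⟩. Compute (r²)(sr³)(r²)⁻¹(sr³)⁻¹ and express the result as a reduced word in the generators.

[(r²), (sr³)] = (r²)·(sr³)·(r²)⁻¹·(sr³)⁻¹.
  (r²) · (sr³) = r²sr³
  (r²sr³) · (r²) = r²sr
  (r²sr) · (rs) = r²sr²s

Answer: r²sr²s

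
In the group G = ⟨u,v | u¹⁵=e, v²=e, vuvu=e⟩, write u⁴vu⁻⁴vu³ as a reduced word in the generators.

Multiply left to right, reducing at each step:
  (u⁴) · v = u⁴v
  (u⁴v) · u⁻⁴ = u⁸v
  (u⁸v) · v = u⁸
  (u⁸) · u³ = u¹¹

Answer: u¹¹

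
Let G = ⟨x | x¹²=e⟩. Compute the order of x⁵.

Compute successive powers until reaching e:
  (x⁵)¹ = x⁵, (x⁵)² = x¹⁰, (x⁵)³ = x³, (x⁵)⁴ = x⁸, (x⁵)⁵ = x, (x⁵)⁶ = x⁶, (x⁵)⁷ = x¹¹, (x⁵)⁸ = x⁴, (x⁵)⁹ = x⁹, (x⁵)¹⁰ = x², (x⁵)¹¹ = x⁷, (x⁵)¹² = e.
The smallest positive k with (x⁵)ᵏ = e is 12.

Answer: 12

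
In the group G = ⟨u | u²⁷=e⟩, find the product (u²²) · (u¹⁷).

Compute (u²²) · (u¹⁷) by multiplying left to right and reducing via the relations at each step:
  (u²²) · u¹⁷ = u¹²

Answer: u¹²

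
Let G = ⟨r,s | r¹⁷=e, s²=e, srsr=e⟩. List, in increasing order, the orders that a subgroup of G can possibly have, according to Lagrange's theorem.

|G| = 34 = 2 · 17. By Lagrange's theorem the order of any subgroup divides 34; the divisors of 34 are 1, 2, 17, 34.

Answer: 1, 2, 17, 34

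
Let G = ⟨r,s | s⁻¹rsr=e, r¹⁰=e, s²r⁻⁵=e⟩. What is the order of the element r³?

Compute successive powers until reaching e:
  (r³)¹ = r³, (r³)² = r⁶, (r³)³ = r⁹, (r³)⁴ = r², (r³)⁵ = r⁵, (r³)⁶ = r⁸, (r³)⁷ = r, (r³)⁸ = r⁴, (r³)⁹ = r⁷, (r³)¹⁰ = e.
The smallest positive k with (r³)ᵏ = e is 10.

Answer: 10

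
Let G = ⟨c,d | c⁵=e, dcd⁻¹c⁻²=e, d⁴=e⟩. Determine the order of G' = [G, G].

G' = [G, G] is generated by all commutators. The generator-pair commutators are: [c, d] = c⁴.
The subgroup they normally generate is {e, c, c², c³, c⁴}, of order 5.
Check: |G/G'| = 20/5 = 4 is the order of the abelianisation.

Answer: 5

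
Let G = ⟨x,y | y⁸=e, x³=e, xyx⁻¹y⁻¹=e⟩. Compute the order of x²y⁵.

Compute successive powers until reaching e:
  (x²y⁵)¹ = x²y⁵, (x²y⁵)² = xy², (x²y⁵)³ = y⁷, (x²y⁵)⁴ = x²y⁴, (x²y⁵)⁵ = xy, (x²y⁵)⁶ = y⁶, (x²y⁵)⁷ = x²y³, (x²y⁵)⁸ = x, (x²y⁵)⁹ = y⁵, (x²y⁵)¹⁰ = x²y², (x²y⁵)¹¹ = xy⁷, (x²y⁵)¹² = y⁴, (x²y⁵)¹³ = x²y, (x²y⁵)¹⁴ = xy⁶, (x²y⁵)¹⁵ = y³, (x²y⁵)¹⁶ = x², (x²y⁵)¹⁷ = xy⁵, (x²y⁵)¹⁸ = y², (x²y⁵)¹⁹ = x²y⁷, (x²y⁵)²⁰ = xy⁴, (x²y⁵)²¹ = y, (x²y⁵)²² = x²y⁶, (x²y⁵)²³ = xy³, (x²y⁵)²⁴ = e.
The smallest positive k with (x²y⁵)ᵏ = e is 24.

Answer: 24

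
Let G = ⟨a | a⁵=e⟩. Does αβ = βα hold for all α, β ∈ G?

G has a single generator, so G is cyclic and hence abelian.

Answer: Yes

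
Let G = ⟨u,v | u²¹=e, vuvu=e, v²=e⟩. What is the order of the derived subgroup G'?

G' = [G, G] is generated by all commutators. The generator-pair commutators are: [u, v] = u².
The subgroup they normally generate is {e, u, u², u³, u⁴, u⁵, u⁶, u⁷, u⁸, u⁹, u¹⁰, u¹¹, u¹², u¹³, u¹⁴, u¹⁵, u¹⁶, u¹⁷, u¹⁸, u¹⁹, u²⁰}, of order 21.
Check: |G/G'| = 42/21 = 2 is the order of the abelianisation.

Answer: 21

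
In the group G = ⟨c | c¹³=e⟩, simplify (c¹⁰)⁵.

Compute successive powers of (c¹⁰), reducing at each step:
  (c¹⁰)²: (c¹⁰) · c¹⁰ = c⁷
  (c¹⁰)³: (c⁷) · c¹⁰ = c⁴
  (c¹⁰)⁴: (c⁴) · c¹⁰ = c
  (c¹⁰)⁵: c · c¹⁰ = c¹¹

Answer: c¹¹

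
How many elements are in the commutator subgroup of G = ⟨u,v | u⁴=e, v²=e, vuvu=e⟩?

G' = [G, G] is generated by all commutators. The generator-pair commutators are: [u, v] = u².
The subgroup they normally generate is {e, u²}, of order 2.
Check: |G/G'| = 8/2 = 4 is the order of the abelianisation.

Answer: 2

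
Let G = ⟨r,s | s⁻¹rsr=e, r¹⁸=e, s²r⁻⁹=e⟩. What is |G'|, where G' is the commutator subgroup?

G' = [G, G] is generated by all commutators. The generator-pair commutators are: [r, s] = r².
The subgroup they normally generate is {e, r², r⁴, r⁶, r⁸, r¹⁰, r¹², r¹⁴, r¹⁶}, of order 9.
Check: |G/G'| = 36/9 = 4 is the order of the abelianisation.

Answer: 9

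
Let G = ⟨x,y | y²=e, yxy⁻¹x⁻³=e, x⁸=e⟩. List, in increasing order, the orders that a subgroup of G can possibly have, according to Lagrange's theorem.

|G| = 16 = 2⁴. By Lagrange's theorem the order of any subgroup divides 16; the divisors of 16 are 1, 2, 4, 8, 16.

Answer: 1, 2, 4, 8, 16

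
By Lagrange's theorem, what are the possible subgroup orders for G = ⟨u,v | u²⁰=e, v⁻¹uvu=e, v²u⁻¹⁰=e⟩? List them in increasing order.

|G| = 40 = 2³ · 5. By Lagrange's theorem the order of any subgroup divides 40; the divisors of 40 are 1, 2, 4, 5, 8, 10, 20, 40.

Answer: 1, 2, 4, 5, 8, 10, 20, 40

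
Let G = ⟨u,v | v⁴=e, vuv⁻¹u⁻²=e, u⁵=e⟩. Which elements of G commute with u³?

⟨u³⟩ ⊆ C_G(u³) since powers of u³ commute with u³; so |C_G(u³)| ≥ |⟨u³⟩| = 5.
By orbit–stabilizer, |C_G(u³)| = |G| / |conj. class of u³| = 20 / 4 = 5.
The 5 elements commuting with u³ are {e, u, u², u³, u⁴}.

Answer: {e, u, u², u³, u⁴}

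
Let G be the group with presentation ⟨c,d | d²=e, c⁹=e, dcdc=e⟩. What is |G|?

Enumerate words in the generators, reducing via the relations: the distinct elements are
  {c, d, e, cd, c², c³, c⁴, c⁵, c⁶, c⁷, c⁸, c²d, c³d, c⁴d, c⁵d, c⁶d, c⁷d, c⁸d}.
No further products give new elements, so |G| = 18.

Answer: 18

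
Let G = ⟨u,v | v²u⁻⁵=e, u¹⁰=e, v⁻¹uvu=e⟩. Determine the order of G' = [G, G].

G' = [G, G] is generated by all commutators. The generator-pair commutators are: [u, v] = u².
The subgroup they normally generate is {e, u², u⁴, u⁶, u⁸}, of order 5.
Check: |G/G'| = 20/5 = 4 is the order of the abelianisation.

Answer: 5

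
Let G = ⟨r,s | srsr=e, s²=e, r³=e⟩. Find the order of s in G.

Compute successive powers until reaching e:
  s¹ = s, s² = e.
The smallest positive k with sᵏ = e is 2.

Answer: 2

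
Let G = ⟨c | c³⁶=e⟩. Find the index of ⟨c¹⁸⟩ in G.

First find ord(c¹⁸) by computing successive powers:
  (c¹⁸)¹ = c¹⁸, (c¹⁸)² = e.
So |⟨c¹⁸⟩| = ord(c¹⁸) = 2. With |G| = 36, by Lagrange [G : ⟨c¹⁸⟩] = 36/2 = 18.

Answer: 18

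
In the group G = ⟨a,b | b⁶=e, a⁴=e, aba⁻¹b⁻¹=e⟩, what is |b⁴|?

Compute successive powers until reaching e:
  (b⁴)¹ = b⁴, (b⁴)² = b², (b⁴)³ = e.
The smallest positive k with (b⁴)ᵏ = e is 3.

Answer: 3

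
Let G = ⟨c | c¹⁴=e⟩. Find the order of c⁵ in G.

Compute successive powers until reaching e:
  (c⁵)¹ = c⁵, (c⁵)² = c¹⁰, (c⁵)³ = c, (c⁵)⁴ = c⁶, (c⁵)⁵ = c¹¹, (c⁵)⁶ = c², (c⁵)⁷ = c⁷, (c⁵)⁸ = c¹², (c⁵)⁹ = c³, (c⁵)¹⁰ = c⁸, (c⁵)¹¹ = c¹³, (c⁵)¹² = c⁴, (c⁵)¹³ = c⁹, (c⁵)¹⁴ = e.
The smallest positive k with (c⁵)ᵏ = e is 14.

Answer: 14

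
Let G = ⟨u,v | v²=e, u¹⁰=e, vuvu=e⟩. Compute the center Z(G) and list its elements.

An element z ∈ Z(G) iff z commutes with every generator.
For example u⁵ is central: (u⁵)·u = u⁶ = u·(u⁵); (u⁵)·v = u⁵v = v·(u⁵).
Whereas u ∉ Z(G) since u·v = uv ≠ u⁹v = v·u.
Checking each of the 20 elements this way gives Z(G) = {e, u⁵}, of order 2.

Answer: {e, u⁵}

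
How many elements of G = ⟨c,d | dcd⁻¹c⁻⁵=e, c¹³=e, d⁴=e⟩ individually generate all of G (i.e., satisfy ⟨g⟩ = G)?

⟨g⟩ = G would require ord(g) = |G| = 52, but the maximum element order in G is 13 < 52. So G is not cyclic and no single element generates it: the count is 0.

Answer: 0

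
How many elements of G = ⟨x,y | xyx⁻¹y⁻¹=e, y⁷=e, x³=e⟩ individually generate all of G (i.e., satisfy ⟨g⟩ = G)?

G is cyclic of order 21. An element generates G iff its order is 21, and a cyclic group of order 21 has exactly φ(21) = 12 such elements.

Answer: 12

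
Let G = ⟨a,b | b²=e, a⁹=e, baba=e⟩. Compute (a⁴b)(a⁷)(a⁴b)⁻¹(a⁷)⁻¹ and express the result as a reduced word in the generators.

[(a⁴b), (a⁷)] = (a⁴b)·(a⁷)·(a⁴b)⁻¹·(a⁷)⁻¹.
  (a⁴b) · (a⁷) = a⁶b
  (a⁶b) · (a⁴b) = a²
  (a²) · (a²) = a⁴

Answer: a⁴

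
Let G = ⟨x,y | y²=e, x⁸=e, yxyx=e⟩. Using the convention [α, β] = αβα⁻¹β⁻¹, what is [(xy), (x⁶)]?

[(xy), (x⁶)] = (xy)·(x⁶)·(xy)⁻¹·(x⁶)⁻¹.
  (xy) · (x⁶) = x³y
  (x³y) · (xy) = x²
  (x²) · (x²) = x⁴

Answer: x⁴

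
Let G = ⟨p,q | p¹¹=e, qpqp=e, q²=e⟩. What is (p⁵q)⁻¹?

The order of (p⁵q) is 2 (smallest k with (p⁵q)ᵏ = e), so (p⁵q)⁻¹ = (p⁵q)¹ = p⁵q.
Check: (p⁵q) · (p⁵q) → (p⁵q) · p⁵ = q;   q · q = e, giving e as required.

Answer: p⁵q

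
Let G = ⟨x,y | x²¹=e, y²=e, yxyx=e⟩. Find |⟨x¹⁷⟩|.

|⟨x¹⁷⟩| equals the order of x¹⁷. Compute successive powers until reaching e:
  (x¹⁷)¹ = x¹⁷, (x¹⁷)² = x¹³, (x¹⁷)³ = x⁹, (x¹⁷)⁴ = x⁵, (x¹⁷)⁵ = x, (x¹⁷)⁶ = x¹⁸, (x¹⁷)⁷ = x¹⁴, (x¹⁷)⁸ = x¹⁰, (x¹⁷)⁹ = x⁶, (x¹⁷)¹⁰ = x², (x¹⁷)¹¹ = x¹⁹, (x¹⁷)¹² = x¹⁵, (x¹⁷)¹³ = x¹¹, (x¹⁷)¹⁴ = x⁷, (x¹⁷)¹⁵ = x³, (x¹⁷)¹⁶ = x²⁰, (x¹⁷)¹⁷ = x¹⁶, (x¹⁷)¹⁸ = x¹², (x¹⁷)¹⁹ = x⁸, (x¹⁷)²⁰ = x⁴, (x¹⁷)²¹ = e.
The smallest positive k with (x¹⁷)ᵏ = e is 21, so |⟨x¹⁷⟩| = 21.

Answer: 21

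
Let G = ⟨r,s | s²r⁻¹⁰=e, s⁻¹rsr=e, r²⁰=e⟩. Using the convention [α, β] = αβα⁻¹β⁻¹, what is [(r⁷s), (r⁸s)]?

[(r⁷s), (r⁸s)] = (r⁷s)·(r⁸s)·(r⁷s)⁻¹·(r⁸s)⁻¹.
  (r⁷s) · (r⁸s) = r⁹
  (r⁹) · (r⁷s⁻¹) = r⁶s
  (r⁶s) · (r⁸s⁻¹) = r¹⁸

Answer: r¹⁸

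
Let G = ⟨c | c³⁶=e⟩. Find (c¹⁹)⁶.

Compute successive powers of (c¹⁹), reducing at each step:
  (c¹⁹)²: (c¹⁹) · c¹⁹ = c²
  (c¹⁹)³: (c²) · c¹⁹ = c²¹
  (c¹⁹)⁴: (c²¹) · c¹⁹ = c⁴
  (c¹⁹)⁵: (c⁴) · c¹⁹ = c²³
  (c¹⁹)⁶: (c²³) · c¹⁹ = c⁶

Answer: c⁶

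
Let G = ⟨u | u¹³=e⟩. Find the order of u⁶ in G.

Compute successive powers until reaching e:
  (u⁶)¹ = u⁶, (u⁶)² = u¹², (u⁶)³ = u⁵, (u⁶)⁴ = u¹¹, (u⁶)⁵ = u⁴, (u⁶)⁶ = u¹⁰, (u⁶)⁷ = u³, (u⁶)⁸ = u⁹, (u⁶)⁹ = u², (u⁶)¹⁰ = u⁸, (u⁶)¹¹ = u, (u⁶)¹² = u⁷, (u⁶)¹³ = e.
The smallest positive k with (u⁶)ᵏ = e is 13.

Answer: 13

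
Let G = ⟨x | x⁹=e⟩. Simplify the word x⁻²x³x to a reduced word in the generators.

Multiply left to right, reducing at each step:
  (x⁷) · x³ = x
  x · x = x²

Answer: x²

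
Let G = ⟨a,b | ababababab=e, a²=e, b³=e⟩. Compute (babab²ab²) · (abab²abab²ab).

Compute (babab²ab²) · (abab²abab²ab) by multiplying left to right and reducing via the relations at each step:
  (babab²ab²) · a = bab²abab
  (bab²abab) · b = bab²abab²
  (bab²abab²) · a = bab²abab²a
  (bab²abab²a) · b² = b²abab²aba
  (b²abab²aba) · a = b²abab²ab
  (b²abab²ab) · b = b²abab²ab²
  (b²abab²ab²) · a = b²ab²abab
  (b²ab²abab) · b² = b²ab²aba
  (b²ab²aba) · a = b²ab²ab
  (b²ab²ab) · b = ababa

Answer: ababa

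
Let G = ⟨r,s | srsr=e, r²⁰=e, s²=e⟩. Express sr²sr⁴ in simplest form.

Multiply left to right, reducing at each step:
  s · r² = r¹⁸s
  (r¹⁸s) · s = r¹⁸
  (r¹⁸) · r⁴ = r²

Answer: r²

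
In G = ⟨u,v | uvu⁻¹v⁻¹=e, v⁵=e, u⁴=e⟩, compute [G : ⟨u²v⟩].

First find ord(u²v) by computing successive powers:
  (u²v)¹ = u²v, (u²v)² = v², (u²v)³ = u²v³, (u²v)⁴ = v⁴, (u²v)⁵ = u², (u²v)⁶ = v, (u²v)⁷ = u²v², (u²v)⁸ = v³, (u²v)⁹ = u²v⁴, (u²v)¹⁰ = e.
So |⟨u²v⟩| = ord(u²v) = 10. With |G| = 20, by Lagrange [G : ⟨u²v⟩] = 20/10 = 2.

Answer: 2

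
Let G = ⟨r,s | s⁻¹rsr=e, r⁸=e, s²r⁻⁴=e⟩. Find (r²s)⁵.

Compute successive powers of (r²s), reducing at each step:
  (r²s)²: (r²s) · r² = s;   s · s = r⁴
  (r²s)³: (r⁴) · r² = r⁶;   (r⁶) · s = r²s⁻¹
  (r²s)⁴: (r²s⁻¹) · r² = s⁻¹;   (s⁻¹) · s = e
  (r²s)⁵: e · r² = r²;   (r²) · s = r²s

Answer: r²s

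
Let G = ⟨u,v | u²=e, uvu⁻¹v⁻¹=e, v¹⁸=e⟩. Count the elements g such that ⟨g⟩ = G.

⟨g⟩ = G would require ord(g) = |G| = 36, but the maximum element order in G is 18 < 36. So G is not cyclic and no single element generates it: the count is 0.

Answer: 0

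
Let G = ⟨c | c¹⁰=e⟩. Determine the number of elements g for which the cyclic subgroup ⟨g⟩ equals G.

G is cyclic of order 10. An element generates G iff its order is 10, and a cyclic group of order 10 has exactly φ(10) = 4 such elements.

Answer: 4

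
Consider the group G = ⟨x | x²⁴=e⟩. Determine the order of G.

G is generated by a single element, so G is cyclic. The relator gives x²⁴ = e and no smaller power is forced to be e, so the 24 powers {e, x, x², x³, x⁴, x⁵, x⁶, x⁷, x⁸, x⁹, x²², x²³, x²¹, x²⁰, x¹², x¹³, x¹¹, x¹⁰, x¹⁴, x¹⁵, x¹⁶, x¹⁷, x¹⁸, x¹⁹} are distinct. Hence |G| = 24.

Answer: 24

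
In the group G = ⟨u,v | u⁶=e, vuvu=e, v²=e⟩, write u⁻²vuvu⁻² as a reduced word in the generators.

Multiply left to right, reducing at each step:
  (u⁴) · v = u⁴v
  (u⁴v) · u = u³v
  (u³v) · v = u³
  (u³) · u⁻² = u

Answer: u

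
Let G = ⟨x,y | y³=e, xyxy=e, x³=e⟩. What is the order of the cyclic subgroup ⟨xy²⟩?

|⟨xy²⟩| equals the order of xy². Compute successive powers until reaching e:
  (xy²)¹ = xy², (xy²)² = yx², (xy²)³ = e.
The smallest positive k with (xy²)ᵏ = e is 3, so |⟨xy²⟩| = 3.

Answer: 3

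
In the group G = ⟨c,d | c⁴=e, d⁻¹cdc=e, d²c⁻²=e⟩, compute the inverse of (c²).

The order of (c²) is 2 (smallest k with (c²)ᵏ = e), so (c²)⁻¹ = (c²)¹ = c².
Check: (c²) · (c²) → (c²) · c² = e, giving e as required.

Answer: c²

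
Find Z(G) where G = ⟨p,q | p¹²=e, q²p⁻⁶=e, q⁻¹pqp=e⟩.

An element z ∈ Z(G) iff z commutes with every generator.
For example p⁶ is central: (p⁶)·p = p⁷ = p·(p⁶); (p⁶)·q = q⁻¹ = q·(p⁶).
Whereas p ∉ Z(G) since p·q = pq ≠ p⁵q⁻¹ = q·p.
Checking each of the 24 elements this way gives Z(G) = {e, p⁶}, of order 2.

Answer: {e, p⁶}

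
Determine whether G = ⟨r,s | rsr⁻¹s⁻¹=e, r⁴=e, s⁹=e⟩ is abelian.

Each pair of generators commutes: r·s = rs = s·r. Since the generators pairwise commute, every element of G commutes with every other, so G is abelian.

Answer: Yes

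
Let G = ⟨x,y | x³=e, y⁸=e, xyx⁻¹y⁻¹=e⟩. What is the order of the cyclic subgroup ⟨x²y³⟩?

|⟨x²y³⟩| equals the order of x²y³. Compute successive powers until reaching e:
  (x²y³)¹ = x²y³, (x²y³)² = xy⁶, (x²y³)³ = y, (x²y³)⁴ = x²y⁴, (x²y³)⁵ = xy⁷, (x²y³)⁶ = y², (x²y³)⁷ = x²y⁵, (x²y³)⁸ = x, (x²y³)⁹ = y³, (x²y³)¹⁰ = x²y⁶, (x²y³)¹¹ = xy, (x²y³)¹² = y⁴, (x²y³)¹³ = x²y⁷, (x²y³)¹⁴ = xy², (x²y³)¹⁵ = y⁵, (x²y³)¹⁶ = x², (x²y³)¹⁷ = xy³, (x²y³)¹⁸ = y⁶, (x²y³)¹⁹ = x²y, (x²y³)²⁰ = xy⁴, (x²y³)²¹ = y⁷, (x²y³)²² = x²y², (x²y³)²³ = xy⁵, (x²y³)²⁴ = e.
The smallest positive k with (x²y³)ᵏ = e is 24, so |⟨x²y³⟩| = 24.

Answer: 24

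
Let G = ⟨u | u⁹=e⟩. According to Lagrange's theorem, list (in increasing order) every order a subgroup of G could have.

|G| = 9 = 3². By Lagrange's theorem the order of any subgroup divides 9; the divisors of 9 are 1, 3, 9.

Answer: 1, 3, 9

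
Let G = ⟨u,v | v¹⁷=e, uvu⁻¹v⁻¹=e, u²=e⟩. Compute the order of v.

Compute successive powers until reaching e:
  v¹ = v, v² = v², v³ = v³, v⁴ = v⁴, v⁵ = v⁵, v⁶ = v⁶, v⁷ = v⁷, v⁸ = v⁸, v⁹ = v⁹, v¹⁰ = v¹⁰, v¹¹ = v¹¹, v¹² = v¹², v¹³ = v¹³, v¹⁴ = v¹⁴, v¹⁵ = v¹⁵, v¹⁶ = v¹⁶, v¹⁷ = e.
The smallest positive k with vᵏ = e is 17.

Answer: 17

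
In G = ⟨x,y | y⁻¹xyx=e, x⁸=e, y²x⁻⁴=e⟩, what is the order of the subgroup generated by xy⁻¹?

|⟨xy⁻¹⟩| equals the order of xy⁻¹. Compute successive powers until reaching e:
  (xy⁻¹)¹ = xy⁻¹, (xy⁻¹)² = x⁴, (xy⁻¹)³ = xy, (xy⁻¹)⁴ = e.
The smallest positive k with (xy⁻¹)ᵏ = e is 4, so |⟨xy⁻¹⟩| = 4.

Answer: 4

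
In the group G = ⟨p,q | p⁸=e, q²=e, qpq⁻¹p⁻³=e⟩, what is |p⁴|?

Compute successive powers until reaching e:
  (p⁴)¹ = p⁴, (p⁴)² = e.
The smallest positive k with (p⁴)ᵏ = e is 2.

Answer: 2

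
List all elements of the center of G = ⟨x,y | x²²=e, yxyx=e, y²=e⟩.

An element z ∈ Z(G) iff z commutes with every generator.
For example x¹¹ is central: (x¹¹)·x = x¹² = x·(x¹¹); (x¹¹)·y = x¹¹y = y·(x¹¹).
Whereas x ∉ Z(G) since x·y = xy ≠ x²¹y = y·x.
Checking each of the 44 elements this way gives Z(G) = {e, x¹¹}, of order 2.

Answer: {e, x¹¹}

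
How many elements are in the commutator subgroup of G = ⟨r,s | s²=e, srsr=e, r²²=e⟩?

G' = [G, G] is generated by all commutators. The generator-pair commutators are: [r, s] = r².
The subgroup they normally generate is {e, r², r⁴, r⁶, r⁸, r¹⁰, r¹², r¹⁴, r¹⁶, r¹⁸, r²⁰}, of order 11.
Check: |G/G'| = 44/11 = 4 is the order of the abelianisation.

Answer: 11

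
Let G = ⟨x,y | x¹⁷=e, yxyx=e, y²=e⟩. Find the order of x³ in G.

Compute successive powers until reaching e:
  (x³)¹ = x³, (x³)² = x⁶, (x³)³ = x⁹, (x³)⁴ = x¹², (x³)⁵ = x¹⁵, (x³)⁶ = x, (x³)⁷ = x⁴, (x³)⁸ = x⁷, (x³)⁹ = x¹⁰, (x³)¹⁰ = x¹³, (x³)¹¹ = x¹⁶, (x³)¹² = x², (x³)¹³ = x⁵, (x³)¹⁴ = x⁸, (x³)¹⁵ = x¹¹, (x³)¹⁶ = x¹⁴, (x³)¹⁷ = e.
The smallest positive k with (x³)ᵏ = e is 17.

Answer: 17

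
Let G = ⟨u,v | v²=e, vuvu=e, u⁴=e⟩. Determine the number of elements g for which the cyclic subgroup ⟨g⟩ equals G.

⟨g⟩ = G would require ord(g) = |G| = 8, but the maximum element order in G is 4 < 8. So G is not cyclic and no single element generates it: the count is 0.

Answer: 0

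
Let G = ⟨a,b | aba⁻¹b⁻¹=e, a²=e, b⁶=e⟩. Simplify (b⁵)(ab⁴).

Compute (b⁵) · (ab⁴) by multiplying left to right and reducing via the relations at each step:
  (b⁵) · a = ab⁵
  (ab⁵) · b⁴ = ab³

Answer: ab³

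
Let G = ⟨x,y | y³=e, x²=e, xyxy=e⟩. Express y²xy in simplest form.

Multiply left to right, reducing at each step:
  (y²) · x = xy
  (xy) · y = xy²

Answer: xy²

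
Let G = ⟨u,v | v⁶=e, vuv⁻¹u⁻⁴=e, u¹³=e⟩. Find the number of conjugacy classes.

The conjugacy classes (representative and size) are:
  [e] (size 1), [u⁴] (size 6), [u¹¹] (size 6), [u⁷v] (size 13), [u⁸v²] (size 13), [u¹²v³] (size 13), [u⁵v⁴] (size 13), [u¹¹v⁵] (size 13).
Class equation: 1 + 6 + 6 + 13 + 13 + 13 + 13 + 13 = 78 = |G|. So G has 8 conjugacy classes.

Answer: 8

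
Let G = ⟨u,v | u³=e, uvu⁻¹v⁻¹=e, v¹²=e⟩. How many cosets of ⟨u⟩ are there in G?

First find ord(u) by computing successive powers:
  u¹ = u, u² = u², u³ = e.
So |⟨u⟩| = ord(u) = 3. With |G| = 36, by Lagrange [G : ⟨u⟩] = 36/3 = 12.

Answer: 12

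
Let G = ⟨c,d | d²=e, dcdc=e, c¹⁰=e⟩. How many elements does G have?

Enumerate words in the generators, reducing via the relations: the distinct elements are
  {c, d, e, cd, c², c³, c⁴, c⁵, c⁶, c⁷, c⁸, c⁹, c²d, c³d, c⁴d, c⁵d, c⁶d, c⁷d, c⁸d, c⁹d}.
No further products give new elements, so |G| = 20.

Answer: 20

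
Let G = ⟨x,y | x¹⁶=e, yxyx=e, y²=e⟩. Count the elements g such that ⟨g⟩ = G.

⟨g⟩ = G would require ord(g) = |G| = 32, but the maximum element order in G is 16 < 32. So G is not cyclic and no single element generates it: the count is 0.

Answer: 0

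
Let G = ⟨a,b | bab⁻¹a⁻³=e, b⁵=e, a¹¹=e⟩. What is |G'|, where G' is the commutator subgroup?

G' = [G, G] is generated by all commutators. The generator-pair commutators are: [a, b] = a⁹.
The subgroup they normally generate is {e, a, a², a³, a⁴, a⁵, a⁶, a⁷, a⁸, a⁹, a¹⁰}, of order 11.
Check: |G/G'| = 55/11 = 5 is the order of the abelianisation.

Answer: 11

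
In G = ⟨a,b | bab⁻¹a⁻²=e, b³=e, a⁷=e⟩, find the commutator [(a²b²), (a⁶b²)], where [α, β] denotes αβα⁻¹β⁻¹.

[(a²b²), (a⁶b²)] = (a²b²)·(a⁶b²)·(a²b²)⁻¹·(a⁶b²)⁻¹.
  (a²b²) · (a⁶b²) = a⁵b
  (a⁵b) · (a³b) = a⁴b²
  (a⁴b²) · (a²b) = a⁵

Answer: a⁵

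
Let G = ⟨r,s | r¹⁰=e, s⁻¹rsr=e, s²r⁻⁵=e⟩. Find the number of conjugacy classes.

The conjugacy classes (representative and size) are:
  [e] (size 1), [r] (size 2), [r⁸] (size 2), [r⁷] (size 2), [r⁴] (size 2), [r⁵] (size 1), [r⁴s] (size 5), [r²s⁻¹] (size 5).
Class equation: 1 + 2 + 2 + 2 + 2 + 1 + 5 + 5 = 20 = |G|. So G has 8 conjugacy classes.

Answer: 8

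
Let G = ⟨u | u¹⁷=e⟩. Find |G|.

G is generated by a single element, so G is cyclic. The relator gives u¹⁷ = e and no smaller power is forced to be e, so the 17 powers {e, u, u², u³, u⁴, u⁵, u⁶, u⁷, u⁸, u⁹, u¹², u¹³, u¹¹, u¹⁰, u¹⁴, u¹⁵, u¹⁶} are distinct. Hence |G| = 17.

Answer: 17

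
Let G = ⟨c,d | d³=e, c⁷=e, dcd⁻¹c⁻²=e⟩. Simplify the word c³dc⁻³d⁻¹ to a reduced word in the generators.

Multiply left to right, reducing at each step:
  (c³) · d = c³d
  (c³d) · c⁻³ = c⁴d
  (c⁴d) · d⁻¹ = c⁴

Answer: c⁴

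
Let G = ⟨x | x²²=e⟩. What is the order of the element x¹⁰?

Compute successive powers until reaching e:
  (x¹⁰)¹ = x¹⁰, (x¹⁰)² = x²⁰, (x¹⁰)³ = x⁸, (x¹⁰)⁴ = x¹⁸, (x¹⁰)⁵ = x⁶, (x¹⁰)⁶ = x¹⁶, (x¹⁰)⁷ = x⁴, (x¹⁰)⁸ = x¹⁴, (x¹⁰)⁹ = x², (x¹⁰)¹⁰ = x¹², (x¹⁰)¹¹ = e.
The smallest positive k with (x¹⁰)ᵏ = e is 11.

Answer: 11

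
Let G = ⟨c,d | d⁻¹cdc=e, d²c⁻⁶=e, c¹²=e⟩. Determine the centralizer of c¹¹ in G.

⟨c¹¹⟩ ⊆ C_G(c¹¹) since powers of c¹¹ commute with c¹¹; so |C_G(c¹¹)| ≥ |⟨c¹¹⟩| = 12.
By orbit–stabilizer, |C_G(c¹¹)| = |G| / |conj. class of c¹¹| = 24 / 2 = 12.
The 12 elements commuting with c¹¹ are {e, c, c², c³, c⁴, c⁵, c⁶, c⁷, c⁸, c⁹, c¹⁰, c¹¹}.

Answer: {e, c, c², c³, c⁴, c⁵, c⁶, c⁷, c⁸, c⁹, c¹⁰, c¹¹}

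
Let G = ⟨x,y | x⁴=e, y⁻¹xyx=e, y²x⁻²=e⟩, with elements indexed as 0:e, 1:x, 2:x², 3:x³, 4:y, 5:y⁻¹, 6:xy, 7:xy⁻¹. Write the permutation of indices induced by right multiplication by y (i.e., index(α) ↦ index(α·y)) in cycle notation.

(0 4 2 5)(1 6 3 7)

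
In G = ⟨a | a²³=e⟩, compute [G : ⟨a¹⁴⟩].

First find ord(a¹⁴) by computing successive powers:
  (a¹⁴)¹ = a¹⁴, (a¹⁴)² = a⁵, (a¹⁴)³ = a¹⁹, (a¹⁴)⁴ = a¹⁰, (a¹⁴)⁵ = a, (a¹⁴)⁶ = a¹⁵, (a¹⁴)⁷ = a⁶, (a¹⁴)⁸ = a²⁰, (a¹⁴)⁹ = a¹¹, (a¹⁴)¹⁰ = a², (a¹⁴)¹¹ = a¹⁶, (a¹⁴)¹² = a⁷, (a¹⁴)¹³ = a²¹, (a¹⁴)¹⁴ = a¹², (a¹⁴)¹⁵ = a³, (a¹⁴)¹⁶ = a¹⁷, (a¹⁴)¹⁷ = a⁸, (a¹⁴)¹⁸ = a²², (a¹⁴)¹⁹ = a¹³, (a¹⁴)²⁰ = a⁴, (a¹⁴)²¹ = a¹⁸, (a¹⁴)²² = a⁹, (a¹⁴)²³ = e.
So |⟨a¹⁴⟩| = ord(a¹⁴) = 23. With |G| = 23, by Lagrange [G : ⟨a¹⁴⟩] = 23/23 = 1.

Answer: 1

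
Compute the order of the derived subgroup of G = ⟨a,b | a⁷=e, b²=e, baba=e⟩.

G' = [G, G] is generated by all commutators. The generator-pair commutators are: [a, b] = a².
The subgroup they normally generate is {e, a, a², a³, a⁴, a⁵, a⁶}, of order 7.
Check: |G/G'| = 14/7 = 2 is the order of the abelianisation.

Answer: 7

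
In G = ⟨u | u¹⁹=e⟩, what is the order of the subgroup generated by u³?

|⟨u³⟩| equals the order of u³. Compute successive powers until reaching e:
  (u³)¹ = u³, (u³)² = u⁶, (u³)³ = u⁹, (u³)⁴ = u¹², (u³)⁵ = u¹⁵, (u³)⁶ = u¹⁸, (u³)⁷ = u², (u³)⁸ = u⁵, (u³)⁹ = u⁸, (u³)¹⁰ = u¹¹, (u³)¹¹ = u¹⁴, (u³)¹² = u¹⁷, (u³)¹³ = u, (u³)¹⁴ = u⁴, (u³)¹⁵ = u⁷, (u³)¹⁶ = u¹⁰, (u³)¹⁷ = u¹³, (u³)¹⁸ = u¹⁶, (u³)¹⁹ = e.
The smallest positive k with (u³)ᵏ = e is 19, so |⟨u³⟩| = 19.

Answer: 19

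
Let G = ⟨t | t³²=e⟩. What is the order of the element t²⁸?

Compute successive powers until reaching e:
  (t²⁸)¹ = t²⁸, (t²⁸)² = t²⁴, (t²⁸)³ = t²⁰, (t²⁸)⁴ = t¹⁶, (t²⁸)⁵ = t¹², (t²⁸)⁶ = t⁸, (t²⁸)⁷ = t⁴, (t²⁸)⁸ = e.
The smallest positive k with (t²⁸)ᵏ = e is 8.

Answer: 8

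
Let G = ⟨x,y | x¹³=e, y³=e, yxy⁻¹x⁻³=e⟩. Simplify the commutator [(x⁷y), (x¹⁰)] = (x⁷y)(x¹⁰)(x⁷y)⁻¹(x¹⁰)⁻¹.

[(x⁷y), (x¹⁰)] = (x⁷y)·(x¹⁰)·(x⁷y)⁻¹·(x¹⁰)⁻¹.
  (x⁷y) · (x¹⁰) = x¹¹y
  (x¹¹y) · (x²y²) = x⁴
  (x⁴) · (x³) = x⁷

Answer: x⁷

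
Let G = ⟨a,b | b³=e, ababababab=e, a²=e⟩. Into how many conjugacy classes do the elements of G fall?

The conjugacy classes (representative and size) are:
  [e] (size 1), [abab²abab²a] (size 15), [babab²a] (size 20), [ab²ab²a] (size 12), [b²abab²] (size 12).
Class equation: 1 + 15 + 20 + 12 + 12 = 60 = |G|. So G has 5 conjugacy classes.

Answer: 5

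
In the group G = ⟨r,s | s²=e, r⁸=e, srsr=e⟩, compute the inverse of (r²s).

The order of (r²s) is 2 (smallest k with (r²s)ᵏ = e), so (r²s)⁻¹ = (r²s)¹ = r²s.
Check: (r²s) · (r²s) → (r²s) · r² = s;   s · s = e, giving e as required.

Answer: r²s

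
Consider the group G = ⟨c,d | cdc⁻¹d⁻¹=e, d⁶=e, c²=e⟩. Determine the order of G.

Enumerate words in the generators, reducing via the relations: the distinct elements are
  {c, d, e, cd, d², d³, d⁴, d⁵, cd², cd³, cd⁴, cd⁵}.
No further products give new elements, so |G| = 12.

Answer: 12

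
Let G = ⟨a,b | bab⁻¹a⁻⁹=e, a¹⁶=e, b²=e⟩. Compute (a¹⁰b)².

Compute successive powers of (a¹⁰b), reducing at each step:
  (a¹⁰b)²: (a¹⁰b) · a¹⁰ = a⁴b;   (a⁴b) · b = a⁴

Answer: a⁴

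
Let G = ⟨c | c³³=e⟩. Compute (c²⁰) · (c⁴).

Compute (c²⁰) · (c⁴) by multiplying left to right and reducing via the relations at each step:
  (c²⁰) · c⁴ = c²⁴

Answer: c²⁴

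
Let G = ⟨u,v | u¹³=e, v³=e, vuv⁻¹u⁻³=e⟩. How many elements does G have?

Enumerate words in the generators, reducing via the relations: the distinct elements are
  {e, u, v, uv, u², u³, u⁴, u⁵, u⁶, u⁷, u⁸, u⁹, v², uv², u²v, u³v, u¹², u¹¹, u¹⁰, u⁴v, u⁵v, u⁶v, u⁷v, u⁸v, u⁹v, u²v², u³v², u¹²v, u¹¹v, u¹⁰v, u⁴v², u⁵v², u⁶v², u⁷v², u⁸v², u⁹v², u¹²v², u¹¹v², u¹⁰v²}.
No further products give new elements, so |G| = 39.

Answer: 39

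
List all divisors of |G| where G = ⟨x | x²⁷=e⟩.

|G| = 27 = 3³. By Lagrange's theorem the order of any subgroup divides 27; the divisors of 27 are 1, 3, 9, 27.

Answer: 1, 3, 9, 27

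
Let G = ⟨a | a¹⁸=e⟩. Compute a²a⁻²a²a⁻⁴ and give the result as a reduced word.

Multiply left to right, reducing at each step:
  (a²) · a⁻² = e
  e · a² = a²
  (a²) · a⁻⁴ = a¹⁶

Answer: a¹⁶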